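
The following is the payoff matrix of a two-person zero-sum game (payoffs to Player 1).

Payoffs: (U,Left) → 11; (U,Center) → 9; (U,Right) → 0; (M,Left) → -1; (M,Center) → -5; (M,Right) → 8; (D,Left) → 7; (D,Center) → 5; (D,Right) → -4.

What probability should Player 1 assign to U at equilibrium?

Row minima: U → 0, M → -5, D → -4; maximin = 0.
Column maxima: Left → 11, Center → 9, Right → 8; minimax = 8.
0 ≠ 8, so there is no saddle point; optimal play is mixed.
D is strictly dominated by U, so Player 1 never plays it.
Left is strictly dominated by Center (it gives Player 1 strictly more in every row), so Player 2 never plays it.
On the remaining 2×2 (U, M vs Center, Right):
Let Player 1 play U with probability p. Expected payoff against Center: 9p + (-5)(1−p) = 14p − 5; against Right: 0p + 8(1−p) = −8p + 8.
Setting these equal: 14p − 5 = −8p + 8 ⇒ 22p = 13 ⇒ p = 13/22, and the value is (14)·(13/22) − 5 = 36/11.
For Player 2: with q = P(Center), equating U's and M's payoffs gives 9q = −13q + 8 ⇒ q = 4/11.

13/22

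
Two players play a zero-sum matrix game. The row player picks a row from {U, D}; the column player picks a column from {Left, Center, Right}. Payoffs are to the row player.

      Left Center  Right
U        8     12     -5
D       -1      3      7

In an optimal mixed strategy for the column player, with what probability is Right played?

Row minima: U → -5, D → -1; maximin = -1.
Column maxima: Left → 8, Center → 12, Right → 7; minimax = 7.
-1 ≠ 7, so there is no saddle point; optimal play is mixed.
Center is strictly dominated by Left (it gives the row player strictly more in every row), so the column player never plays it.
On the remaining 2×2 (U, D vs Left, Right):
Let the row player play U with probability p. Expected payoff against Left: 8p + (-1)(1−p) = 9p − 1; against Right: (-5)p + 7(1−p) = −12p + 7.
Setting these equal: 9p − 1 = −12p + 7 ⇒ 21p = 8 ⇒ p = 8/21, and the value is (9)·(8/21) − 1 = 17/7.
For the column player: with q = P(Left), equating U's and D's payoffs gives 13q − 5 = −8q + 7 ⇒ q = 4/7.

3/7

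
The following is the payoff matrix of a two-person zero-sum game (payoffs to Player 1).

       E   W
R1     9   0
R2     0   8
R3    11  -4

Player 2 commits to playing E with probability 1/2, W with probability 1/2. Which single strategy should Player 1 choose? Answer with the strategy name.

Expected payoff of R1: (1/2)·9 + (1/2)·0 = 9/2.
Expected payoff of R2: (1/2)·0 + (1/2)·8 = 4.
Expected payoff of R3: (1/2)·11 + (1/2)·(-4) = 7/2.
The largest is 9/2, so Player 1's best response is R1.

R1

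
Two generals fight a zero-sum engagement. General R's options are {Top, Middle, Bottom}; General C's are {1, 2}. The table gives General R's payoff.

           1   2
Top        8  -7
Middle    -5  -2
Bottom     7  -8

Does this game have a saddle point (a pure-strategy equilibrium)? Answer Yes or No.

No

Row minima: Top → -7, Middle → -5, Bottom → -8; maximin = -5.
Column maxima: 1 → 8, 2 → -2; minimax = -2.
-5 ≠ -2, so no pure-strategy equilibrium exists.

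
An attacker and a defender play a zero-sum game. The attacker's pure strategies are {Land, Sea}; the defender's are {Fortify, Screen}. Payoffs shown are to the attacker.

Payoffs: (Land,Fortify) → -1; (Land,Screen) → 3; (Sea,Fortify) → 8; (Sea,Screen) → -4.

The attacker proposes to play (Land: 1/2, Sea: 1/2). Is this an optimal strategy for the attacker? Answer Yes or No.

No

Against Fortify this mix gives (1/2)·(-1) + (1/2)·8 = 7/2.
Against Screen this mix gives (1/2)·3 + (1/2)·(-4) = -1/2.
The defender will play Screen, holding the attacker to -1/2. Shifting weight toward the row that does better against Screen would raise this floor (the equalizing mix achieves 5/4 against both Screen and Fortify), so the proposed strategy is not optimal.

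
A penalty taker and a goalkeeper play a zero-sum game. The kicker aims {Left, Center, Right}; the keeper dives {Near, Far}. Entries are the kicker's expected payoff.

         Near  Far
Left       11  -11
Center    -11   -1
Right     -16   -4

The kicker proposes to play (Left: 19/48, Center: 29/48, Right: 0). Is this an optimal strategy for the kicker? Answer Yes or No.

No

Against Near this mix gives (19/48)·11 + (29/48)·(-11) = -55/24.
Against Far this mix gives (19/48)·(-11) + (29/48)·(-1) = -119/24.
The keeper will play Far, holding the kicker to -119/24. Shifting weight toward the row that does better against Far would raise this floor (the equalizing mix achieves -33/8 against both Far and Near), so the proposed strategy is not optimal.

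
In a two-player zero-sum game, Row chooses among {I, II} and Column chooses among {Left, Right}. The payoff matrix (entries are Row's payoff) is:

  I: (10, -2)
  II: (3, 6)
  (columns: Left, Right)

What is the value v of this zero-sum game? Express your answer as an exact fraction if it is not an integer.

22/5

Row minima: I → -2, II → 3; maximin = 3.
Column maxima: Left → 10, Right → 6; minimax = 6.
3 ≠ 6, so there is no saddle point; optimal play is mixed.
Let Row play I with probability p. Expected payoff against Left: 10p + 3(1−p) = 7p + 3; against Right: (-2)p + 6(1−p) = −8p + 6.
Setting these equal: 7p + 3 = −8p + 6 ⇒ 15p = 3 ⇒ p = 1/5, and the value is (7)·(1/5) + 3 = 22/5.
For Column: with q = P(Left), equating I's and II's payoffs gives 12q − 2 = −3q + 6 ⇒ q = 8/15.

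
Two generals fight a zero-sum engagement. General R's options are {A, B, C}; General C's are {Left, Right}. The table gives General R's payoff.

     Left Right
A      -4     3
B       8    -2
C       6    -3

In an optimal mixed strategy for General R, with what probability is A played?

Row minima: A → -4, B → -2, C → -3; maximin = -2.
Column maxima: Left → 8, Right → 3; minimax = 3.
-2 ≠ 3, so there is no saddle point; optimal play is mixed.
C is strictly dominated by B, so General R never plays it.
On the remaining 2×2 (A, B vs Left, Right):
Let General R play A with probability p. Expected payoff against Left: (-4)p + 8(1−p) = −12p + 8; against Right: 3p + (-2)(1−p) = 5p − 2.
Setting these equal: −12p + 8 = 5p − 2 ⇒ −17p = -10 ⇒ p = 10/17, and the value is (-12)·(10/17) + 8 = 16/17.
For General C: with q = P(Left), equating A's and B's payoffs gives −7q + 3 = 10q − 2 ⇒ q = 5/17.

10/17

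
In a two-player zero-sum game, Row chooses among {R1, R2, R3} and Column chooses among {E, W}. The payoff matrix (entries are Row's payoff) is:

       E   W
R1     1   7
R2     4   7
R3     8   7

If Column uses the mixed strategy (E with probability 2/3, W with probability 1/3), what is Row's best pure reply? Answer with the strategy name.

R3

Expected payoff of R1: (2/3)·1 + (1/3)·7 = 3.
Expected payoff of R2: (2/3)·4 + (1/3)·7 = 5.
Expected payoff of R3: (2/3)·8 + (1/3)·7 = 23/3.
The largest is 23/3, so Row's best response is R3.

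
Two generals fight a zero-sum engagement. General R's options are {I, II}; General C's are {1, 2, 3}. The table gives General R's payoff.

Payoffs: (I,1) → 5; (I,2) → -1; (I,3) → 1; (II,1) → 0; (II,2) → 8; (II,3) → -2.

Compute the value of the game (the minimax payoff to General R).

1/2

Row minima: I → -1, II → -2; maximin = -1.
Column maxima: 1 → 5, 2 → 8, 3 → 1; minimax = 1.
-1 ≠ 1, so there is no saddle point; optimal play is mixed.
1 is strictly dominated by 3 (it gives General R strictly more in every row), so General C never plays it.
On the remaining 2×2 (I, II vs 2, 3):
Let General R play I with probability p. Expected payoff against 2: (-1)p + 8(1−p) = −9p + 8; against 3: 1p + (-2)(1−p) = 3p − 2.
Setting these equal: −9p + 8 = 3p − 2 ⇒ −12p = -10 ⇒ p = 5/6, and the value is (-9)·(5/6) + 8 = 1/2.
For General C: with q = P(2), equating I's and II's payoffs gives −2q + 1 = 10q − 2 ⇒ q = 1/4.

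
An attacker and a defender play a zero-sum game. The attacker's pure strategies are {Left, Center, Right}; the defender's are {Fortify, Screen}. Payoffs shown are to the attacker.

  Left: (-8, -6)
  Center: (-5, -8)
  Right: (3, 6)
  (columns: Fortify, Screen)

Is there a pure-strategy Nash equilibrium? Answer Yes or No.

Yes

Row minima: Left → -8, Center → -8, Right → 3; maximin = 3.
Column maxima: Fortify → 3, Screen → 6; minimax = 3.
maximin = minimax = 3, so a saddle point exists.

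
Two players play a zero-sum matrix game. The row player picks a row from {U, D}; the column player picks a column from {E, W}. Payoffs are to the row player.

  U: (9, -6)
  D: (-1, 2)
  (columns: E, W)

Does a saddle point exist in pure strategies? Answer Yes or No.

Row minima: U → -6, D → -1; maximin = -1.
Column maxima: E → 9, W → 2; minimax = 2.
-1 ≠ 2, so no pure-strategy equilibrium exists.

No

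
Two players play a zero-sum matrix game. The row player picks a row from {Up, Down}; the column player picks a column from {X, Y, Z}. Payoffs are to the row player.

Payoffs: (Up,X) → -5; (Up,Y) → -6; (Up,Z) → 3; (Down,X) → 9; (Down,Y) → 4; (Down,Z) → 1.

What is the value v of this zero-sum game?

3/2

Row minima: Up → -6, Down → 1; maximin = 1.
Column maxima: X → 9, Y → 4, Z → 3; minimax = 3.
1 ≠ 3, so there is no saddle point; optimal play is mixed.
X is strictly dominated by Y (it gives the row player strictly more in every row), so the column player never plays it.
On the remaining 2×2 (Up, Down vs Y, Z):
Let the row player play Up with probability p. Expected payoff against Y: (-6)p + 4(1−p) = −10p + 4; against Z: 3p + 1(1−p) = 2p + 1.
Setting these equal: −10p + 4 = 2p + 1 ⇒ −12p = -3 ⇒ p = 1/4, and the value is (-10)·(1/4) + 4 = 3/2.
For the column player: with q = P(Y), equating Up's and Down's payoffs gives −9q + 3 = 3q + 1 ⇒ q = 1/6.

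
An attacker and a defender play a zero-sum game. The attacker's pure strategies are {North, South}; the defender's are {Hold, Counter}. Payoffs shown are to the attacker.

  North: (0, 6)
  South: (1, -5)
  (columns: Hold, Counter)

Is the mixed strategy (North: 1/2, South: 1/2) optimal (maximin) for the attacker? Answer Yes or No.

Against Hold this mix gives (1/2)·0 + (1/2)·1 = 1/2.
Against Counter this mix gives (1/2)·6 + (1/2)·(-5) = 1/2.
All of the defender's active replies (Hold, Counter) yield 1/2, and no column does worse for the attacker. The mix makes the defender indifferent and guarantees 1/2, so it is optimal.

Yes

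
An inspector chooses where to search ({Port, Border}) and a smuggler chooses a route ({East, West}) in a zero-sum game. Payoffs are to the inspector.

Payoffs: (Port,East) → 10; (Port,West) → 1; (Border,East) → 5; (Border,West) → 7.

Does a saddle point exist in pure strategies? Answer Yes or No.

No

Row minima: Port → 1, Border → 5; maximin = 5.
Column maxima: East → 10, West → 7; minimax = 7.
5 ≠ 7, so no pure-strategy equilibrium exists.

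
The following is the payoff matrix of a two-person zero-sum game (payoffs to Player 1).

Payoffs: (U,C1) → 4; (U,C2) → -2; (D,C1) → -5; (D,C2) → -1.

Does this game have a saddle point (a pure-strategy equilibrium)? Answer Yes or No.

No

Row minima: U → -2, D → -5; maximin = -2.
Column maxima: C1 → 4, C2 → -1; minimax = -1.
-2 ≠ -1, so no pure-strategy equilibrium exists.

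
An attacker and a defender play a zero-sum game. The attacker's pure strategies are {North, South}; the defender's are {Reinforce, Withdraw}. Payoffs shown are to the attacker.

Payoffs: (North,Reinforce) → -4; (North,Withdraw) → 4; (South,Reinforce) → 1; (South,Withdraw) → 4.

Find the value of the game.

Row minima: North → -4, South → 1; maximin = 1.
Column maxima: Reinforce → 1, Withdraw → 4; minimax = 1.
Since maximin = minimax = 1, there is a saddle point and the value is 1.

1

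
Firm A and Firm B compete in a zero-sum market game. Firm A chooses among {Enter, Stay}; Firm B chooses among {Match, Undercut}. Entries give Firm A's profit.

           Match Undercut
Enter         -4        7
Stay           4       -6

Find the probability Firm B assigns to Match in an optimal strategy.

Row minima: Enter → -4, Stay → -6; maximin = -4.
Column maxima: Match → 4, Undercut → 7; minimax = 4.
-4 ≠ 4, so there is no saddle point; optimal play is mixed.
Let Firm A play Enter with probability p. Expected payoff against Match: (-4)p + 4(1−p) = −8p + 4; against Undercut: 7p + (-6)(1−p) = 13p − 6.
Setting these equal: −8p + 4 = 13p − 6 ⇒ −21p = -10 ⇒ p = 10/21, and the value is (-8)·(10/21) + 4 = 4/21.
For Firm B: with q = P(Match), equating Enter's and Stay's payoffs gives −11q + 7 = 10q − 6 ⇒ q = 13/21.

13/21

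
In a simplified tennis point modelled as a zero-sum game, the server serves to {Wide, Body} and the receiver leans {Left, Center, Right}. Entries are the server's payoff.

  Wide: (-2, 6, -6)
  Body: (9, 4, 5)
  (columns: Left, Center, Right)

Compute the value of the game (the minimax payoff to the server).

54/13

Row minima: Wide → -6, Body → 4; maximin = 4.
Column maxima: Left → 9, Center → 6, Right → 5; minimax = 5.
4 ≠ 5, so there is no saddle point; optimal play is mixed.
Left is strictly dominated by Right (it gives the server strictly more in every row), so the receiver never plays it.
On the remaining 2×2 (Wide, Body vs Center, Right):
Let the server play Wide with probability p. Expected payoff against Center: 6p + 4(1−p) = 2p + 4; against Right: (-6)p + 5(1−p) = −11p + 5.
Setting these equal: 2p + 4 = −11p + 5 ⇒ 13p = 1 ⇒ p = 1/13, and the value is (2)·(1/13) + 4 = 54/13.
For the receiver: with q = P(Center), equating Wide's and Body's payoffs gives 12q − 6 = −q + 5 ⇒ q = 11/13.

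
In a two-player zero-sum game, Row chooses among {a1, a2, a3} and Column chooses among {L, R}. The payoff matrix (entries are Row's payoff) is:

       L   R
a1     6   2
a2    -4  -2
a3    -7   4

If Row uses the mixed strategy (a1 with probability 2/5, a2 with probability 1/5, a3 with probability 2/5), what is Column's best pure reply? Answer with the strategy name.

If Column plays L, Row's expected payoff is (2/5)·6 + (1/5)·(-4) + (2/5)·(-7) = -6/5.
If Column plays R, Row's expected payoff is (2/5)·2 + (1/5)·(-2) + (2/5)·4 = 2.
Column minimizes Row's payoff; the smallest is -6/5, so the best response is L.

L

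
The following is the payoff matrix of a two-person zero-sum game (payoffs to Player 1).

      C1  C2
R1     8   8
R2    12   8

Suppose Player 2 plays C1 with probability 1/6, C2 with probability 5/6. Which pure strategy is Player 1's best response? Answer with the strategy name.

R2

Expected payoff of R1: (1/6)·8 + (5/6)·8 = 8.
Expected payoff of R2: (1/6)·12 + (5/6)·8 = 26/3.
The largest is 26/3, so Player 1's best response is R2.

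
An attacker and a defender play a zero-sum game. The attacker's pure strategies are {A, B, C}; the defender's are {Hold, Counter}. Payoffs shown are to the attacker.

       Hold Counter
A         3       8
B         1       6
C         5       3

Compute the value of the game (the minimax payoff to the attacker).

Row minima: A → 3, B → 1, C → 3; maximin = 3.
Column maxima: Hold → 5, Counter → 8; minimax = 5.
3 ≠ 5, so there is no saddle point; optimal play is mixed.
B is strictly dominated by A, so the attacker never plays it.
On the remaining 2×2 (A, C vs Hold, Counter):
Let the attacker play A with probability p. Expected payoff against Hold: 3p + 5(1−p) = −2p + 5; against Counter: 8p + 3(1−p) = 5p + 3.
Setting these equal: −2p + 5 = 5p + 3 ⇒ −7p = -2 ⇒ p = 2/7, and the value is (-2)·(2/7) + 5 = 31/7.
For the defender: with q = P(Hold), equating A's and C's payoffs gives −5q + 8 = 2q + 3 ⇒ q = 5/7.

31/7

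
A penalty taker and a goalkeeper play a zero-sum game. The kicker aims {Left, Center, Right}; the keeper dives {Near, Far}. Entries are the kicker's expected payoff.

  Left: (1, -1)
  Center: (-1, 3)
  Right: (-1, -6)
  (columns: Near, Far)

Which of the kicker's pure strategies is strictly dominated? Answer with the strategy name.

Right

Left gives a strictly higher payoff than Right against every column: 1 > -1, -1 > -6.
So Right is strictly dominated and the kicker never plays it.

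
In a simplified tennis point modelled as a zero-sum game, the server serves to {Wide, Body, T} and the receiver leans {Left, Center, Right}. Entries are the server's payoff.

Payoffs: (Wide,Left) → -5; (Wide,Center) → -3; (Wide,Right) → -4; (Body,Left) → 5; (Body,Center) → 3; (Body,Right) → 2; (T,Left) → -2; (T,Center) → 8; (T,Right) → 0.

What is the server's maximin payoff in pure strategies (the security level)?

2

Row minima: Wide → -5, Body → 2, T → -2.
The best of these is 2.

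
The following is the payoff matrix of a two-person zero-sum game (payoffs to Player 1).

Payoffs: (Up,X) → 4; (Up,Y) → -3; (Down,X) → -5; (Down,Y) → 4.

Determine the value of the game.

1/16

Row minima: Up → -3, Down → -5; maximin = -3.
Column maxima: X → 4, Y → 4; minimax = 4.
-3 ≠ 4, so there is no saddle point; optimal play is mixed.
Let Player 1 play Up with probability p. Expected payoff against X: 4p + (-5)(1−p) = 9p − 5; against Y: (-3)p + 4(1−p) = −7p + 4.
Setting these equal: 9p − 5 = −7p + 4 ⇒ 16p = 9 ⇒ p = 9/16, and the value is (9)·(9/16) − 5 = 1/16.
For Player 2: with q = P(X), equating Up's and Down's payoffs gives 7q − 3 = −9q + 4 ⇒ q = 7/16.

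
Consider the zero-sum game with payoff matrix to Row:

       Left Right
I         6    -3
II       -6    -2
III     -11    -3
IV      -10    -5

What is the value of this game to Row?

-30/13

Row minima: I → -3, II → -6, III → -11, IV → -10; maximin = -3.
Column maxima: Left → 6, Right → -2; minimax = -2.
-3 ≠ -2, so there is no saddle point; optimal play is mixed.
III is strictly dominated by II, so Row never plays it.
IV is strictly dominated by I, so Row never plays it.
On the remaining 2×2 (I, II vs Left, Right):
Let Row play I with probability p. Expected payoff against Left: 6p + (-6)(1−p) = 12p − 6; against Right: (-3)p + (-2)(1−p) = −p − 2.
Setting these equal: 12p − 6 = −p − 2 ⇒ 13p = 4 ⇒ p = 4/13, and the value is (12)·(4/13) − 6 = -30/13.
For Column: with q = P(Left), equating I's and II's payoffs gives 9q − 3 = −4q − 2 ⇒ q = 1/13.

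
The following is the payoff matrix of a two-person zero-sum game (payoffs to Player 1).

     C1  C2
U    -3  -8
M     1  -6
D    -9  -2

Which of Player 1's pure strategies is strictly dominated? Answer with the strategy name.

M gives a strictly higher payoff than U against every column: 1 > -3, -6 > -8.
So U is strictly dominated and Player 1 never plays it.

U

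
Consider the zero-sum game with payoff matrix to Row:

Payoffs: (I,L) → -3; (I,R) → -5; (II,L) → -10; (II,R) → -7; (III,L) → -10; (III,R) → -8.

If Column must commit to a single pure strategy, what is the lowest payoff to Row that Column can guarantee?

-5

Column maxima: L → -3, R → -5.
The smallest of these is -5.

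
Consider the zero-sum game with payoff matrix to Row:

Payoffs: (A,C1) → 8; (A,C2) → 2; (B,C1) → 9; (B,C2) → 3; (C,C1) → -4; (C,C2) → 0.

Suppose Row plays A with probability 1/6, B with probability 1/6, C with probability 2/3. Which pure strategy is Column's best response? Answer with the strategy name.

C1

If Column plays C1, Row's expected payoff is (1/6)·8 + (1/6)·9 + (2/3)·(-4) = 1/6.
If Column plays C2, Row's expected payoff is (1/6)·2 + (1/6)·3 + (2/3)·0 = 5/6.
Column minimizes Row's payoff; the smallest is 1/6, so the best response is C1.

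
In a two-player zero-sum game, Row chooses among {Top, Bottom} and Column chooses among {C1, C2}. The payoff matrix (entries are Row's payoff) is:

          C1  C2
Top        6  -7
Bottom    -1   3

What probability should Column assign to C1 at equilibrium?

Row minima: Top → -7, Bottom → -1; maximin = -1.
Column maxima: C1 → 6, C2 → 3; minimax = 3.
-1 ≠ 3, so there is no saddle point; optimal play is mixed.
Let Row play Top with probability p. Expected payoff against C1: 6p + (-1)(1−p) = 7p − 1; against C2: (-7)p + 3(1−p) = −10p + 3.
Setting these equal: 7p − 1 = −10p + 3 ⇒ 17p = 4 ⇒ p = 4/17, and the value is (7)·(4/17) − 1 = 11/17.
For Column: with q = P(C1), equating Top's and Bottom's payoffs gives 13q − 7 = −4q + 3 ⇒ q = 10/17.

10/17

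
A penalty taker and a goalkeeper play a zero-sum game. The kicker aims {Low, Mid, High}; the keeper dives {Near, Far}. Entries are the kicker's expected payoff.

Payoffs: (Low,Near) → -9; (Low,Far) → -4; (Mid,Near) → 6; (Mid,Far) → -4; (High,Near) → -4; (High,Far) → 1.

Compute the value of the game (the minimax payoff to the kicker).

-2/3

Row minima: Low → -9, Mid → -4, High → -4; maximin = -4.
Column maxima: Near → 6, Far → 1; minimax = 1.
-4 ≠ 1, so there is no saddle point; optimal play is mixed.
Low is strictly dominated by High, so the kicker never plays it.
On the remaining 2×2 (Mid, High vs Near, Far):
Let the kicker play Mid with probability p. Expected payoff against Near: 6p + (-4)(1−p) = 10p − 4; against Far: (-4)p + 1(1−p) = −5p + 1.
Setting these equal: 10p − 4 = −5p + 1 ⇒ 15p = 5 ⇒ p = 1/3, and the value is (10)·(1/3) − 4 = -2/3.
For the keeper: with q = P(Near), equating Mid's and High's payoffs gives 10q − 4 = −5q + 1 ⇒ q = 1/3.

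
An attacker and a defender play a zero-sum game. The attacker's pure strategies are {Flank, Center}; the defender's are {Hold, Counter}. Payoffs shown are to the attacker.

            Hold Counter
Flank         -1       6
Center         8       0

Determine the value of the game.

Row minima: Flank → -1, Center → 0; maximin = 0.
Column maxima: Hold → 8, Counter → 6; minimax = 6.
0 ≠ 6, so there is no saddle point; optimal play is mixed.
Let the attacker play Flank with probability p. Expected payoff against Hold: (-1)p + 8(1−p) = −9p + 8; against Counter: 6p + 0(1−p) = 6p.
Setting these equal: −9p + 8 = 6p ⇒ −15p = -8 ⇒ p = 8/15, and the value is (-9)·(8/15) + 8 = 16/5.
For the defender: with q = P(Hold), equating Flank's and Center's payoffs gives −7q + 6 = 8q ⇒ q = 2/5.

16/5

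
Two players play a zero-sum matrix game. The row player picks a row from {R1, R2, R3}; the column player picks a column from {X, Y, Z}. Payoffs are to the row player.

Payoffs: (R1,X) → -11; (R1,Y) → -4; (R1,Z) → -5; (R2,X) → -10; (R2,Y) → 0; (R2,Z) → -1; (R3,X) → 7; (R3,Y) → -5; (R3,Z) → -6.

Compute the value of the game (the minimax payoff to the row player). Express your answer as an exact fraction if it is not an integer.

-67/22

Row minima: R1 → -11, R2 → -10, R3 → -6; maximin = -6.
Column maxima: X → 7, Y → 0, Z → -1; minimax = -1.
-6 ≠ -1, so there is no saddle point; optimal play is mixed.
R1 is strictly dominated by R2, so the row player never plays it.
Y is strictly dominated by Z (it gives the row player strictly more in every row), so the column player never plays it.
On the remaining 2×2 (R2, R3 vs X, Z):
Let the row player play R2 with probability p. Expected payoff against X: (-10)p + 7(1−p) = −17p + 7; against Z: (-1)p + (-6)(1−p) = 5p − 6.
Setting these equal: −17p + 7 = 5p − 6 ⇒ −22p = -13 ⇒ p = 13/22, and the value is (-17)·(13/22) + 7 = -67/22.
For the column player: with q = P(X), equating R2's and R3's payoffs gives −9q − 1 = 13q − 6 ⇒ q = 5/22.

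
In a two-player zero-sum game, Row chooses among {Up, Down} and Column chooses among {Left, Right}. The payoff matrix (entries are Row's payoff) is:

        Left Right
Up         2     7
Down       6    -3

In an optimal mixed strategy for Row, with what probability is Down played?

Row minima: Up → 2, Down → -3; maximin = 2.
Column maxima: Left → 6, Right → 7; minimax = 6.
2 ≠ 6, so there is no saddle point; optimal play is mixed.
Let Row play Up with probability p. Expected payoff against Left: 2p + 6(1−p) = −4p + 6; against Right: 7p + (-3)(1−p) = 10p − 3.
Setting these equal: −4p + 6 = 10p − 3 ⇒ −14p = -9 ⇒ p = 9/14, and the value is (-4)·(9/14) + 6 = 24/7.
For Column: with q = P(Left), equating Up's and Down's payoffs gives −5q + 7 = 9q − 3 ⇒ q = 5/7.

5/14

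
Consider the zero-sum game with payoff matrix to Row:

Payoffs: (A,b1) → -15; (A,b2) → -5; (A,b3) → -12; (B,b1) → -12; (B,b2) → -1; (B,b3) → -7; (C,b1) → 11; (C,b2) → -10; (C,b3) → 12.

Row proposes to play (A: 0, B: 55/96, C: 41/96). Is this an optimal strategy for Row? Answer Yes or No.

No

Against b1 this mix gives (55/96)·(-12) + (41/96)·11 = -209/96.
Against b2 this mix gives (55/96)·(-1) + (41/96)·(-10) = -155/32.
Against b3 this mix gives (55/96)·(-7) + (41/96)·12 = 107/96.
Column will play b2, holding Row to -155/32. Shifting weight toward the row that does better against b2 would raise this floor (the equalizing mix achieves -131/32 against both b2 and b1), so the proposed strategy is not optimal.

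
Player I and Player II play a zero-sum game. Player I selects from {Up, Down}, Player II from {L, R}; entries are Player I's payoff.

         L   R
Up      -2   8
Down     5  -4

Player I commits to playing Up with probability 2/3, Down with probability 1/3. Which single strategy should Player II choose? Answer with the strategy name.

If Player II plays L, Player I's expected payoff is (2/3)·(-2) + (1/3)·5 = 1/3.
If Player II plays R, Player I's expected payoff is (2/3)·8 + (1/3)·(-4) = 4.
Player II minimizes Player I's payoff; the smallest is 1/3, so the best response is L.

L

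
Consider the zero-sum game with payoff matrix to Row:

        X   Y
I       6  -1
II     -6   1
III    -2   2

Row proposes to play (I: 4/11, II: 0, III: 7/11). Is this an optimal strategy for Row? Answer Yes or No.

Against X this mix gives (4/11)·6 + (7/11)·(-2) = 10/11.
Against Y this mix gives (4/11)·(-1) + (7/11)·2 = 10/11.
All of Column's active replies (X, Y) yield 10/11, and no column does worse for Row. The mix makes Column indifferent and guarantees 10/11, so it is optimal.

Yes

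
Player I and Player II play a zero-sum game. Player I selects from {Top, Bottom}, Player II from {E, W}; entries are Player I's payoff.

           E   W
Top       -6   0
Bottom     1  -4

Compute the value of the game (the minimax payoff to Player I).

Row minima: Top → -6, Bottom → -4; maximin = -4.
Column maxima: E → 1, W → 0; minimax = 0.
-4 ≠ 0, so there is no saddle point; optimal play is mixed.
Let Player I play Top with probability p. Expected payoff against E: (-6)p + 1(1−p) = −7p + 1; against W: 0p + (-4)(1−p) = 4p − 4.
Setting these equal: −7p + 1 = 4p − 4 ⇒ −11p = -5 ⇒ p = 5/11, and the value is (-7)·(5/11) + 1 = -24/11.
For Player II: with q = P(E), equating Top's and Bottom's payoffs gives −6q = 5q − 4 ⇒ q = 4/11.

-24/11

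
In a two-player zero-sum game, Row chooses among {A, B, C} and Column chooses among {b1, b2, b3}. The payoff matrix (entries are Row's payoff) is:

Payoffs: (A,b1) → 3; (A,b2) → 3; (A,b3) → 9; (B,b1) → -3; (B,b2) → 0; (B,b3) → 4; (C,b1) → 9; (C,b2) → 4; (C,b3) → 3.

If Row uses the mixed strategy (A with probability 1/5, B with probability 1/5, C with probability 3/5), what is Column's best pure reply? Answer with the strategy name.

b2

If Column plays b1, Row's expected payoff is (1/5)·3 + (1/5)·(-3) + (3/5)·9 = 27/5.
If Column plays b2, Row's expected payoff is (1/5)·3 + (1/5)·0 + (3/5)·4 = 3.
If Column plays b3, Row's expected payoff is (1/5)·9 + (1/5)·4 + (3/5)·3 = 22/5.
Column minimizes Row's payoff; the smallest is 3, so the best response is b2.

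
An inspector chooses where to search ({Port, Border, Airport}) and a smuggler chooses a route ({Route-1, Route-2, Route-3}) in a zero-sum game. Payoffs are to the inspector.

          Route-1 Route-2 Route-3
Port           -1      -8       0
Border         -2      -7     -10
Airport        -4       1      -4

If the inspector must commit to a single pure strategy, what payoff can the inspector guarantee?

-4

Row minima: Port → -8, Border → -10, Airport → -4.
The best of these is -4.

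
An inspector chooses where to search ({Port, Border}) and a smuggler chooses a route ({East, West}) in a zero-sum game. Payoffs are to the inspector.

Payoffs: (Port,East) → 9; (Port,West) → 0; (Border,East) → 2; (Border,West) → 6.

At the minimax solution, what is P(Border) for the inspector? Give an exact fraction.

9/13

Row minima: Port → 0, Border → 2; maximin = 2.
Column maxima: East → 9, West → 6; minimax = 6.
2 ≠ 6, so there is no saddle point; optimal play is mixed.
Let the inspector play Port with probability p. Expected payoff against East: 9p + 2(1−p) = 7p + 2; against West: 0p + 6(1−p) = −6p + 6.
Setting these equal: 7p + 2 = −6p + 6 ⇒ 13p = 4 ⇒ p = 4/13, and the value is (7)·(4/13) + 2 = 54/13.
For the smuggler: with q = P(East), equating Port's and Border's payoffs gives 9q = −4q + 6 ⇒ q = 6/13.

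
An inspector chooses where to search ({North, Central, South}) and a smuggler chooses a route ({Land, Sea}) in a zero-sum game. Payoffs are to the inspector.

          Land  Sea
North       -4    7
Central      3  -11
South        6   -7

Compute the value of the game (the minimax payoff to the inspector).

7/12

Row minima: North → -4, Central → -11, South → -7; maximin = -4.
Column maxima: Land → 6, Sea → 7; minimax = 6.
-4 ≠ 6, so there is no saddle point; optimal play is mixed.
Central is strictly dominated by South, so the inspector never plays it.
On the remaining 2×2 (North, South vs Land, Sea):
Let the inspector play North with probability p. Expected payoff against Land: (-4)p + 6(1−p) = −10p + 6; against Sea: 7p + (-7)(1−p) = 14p − 7.
Setting these equal: −10p + 6 = 14p − 7 ⇒ −24p = -13 ⇒ p = 13/24, and the value is (-10)·(13/24) + 6 = 7/12.
For the smuggler: with q = P(Land), equating North's and South's payoffs gives −11q + 7 = 13q − 7 ⇒ q = 7/12.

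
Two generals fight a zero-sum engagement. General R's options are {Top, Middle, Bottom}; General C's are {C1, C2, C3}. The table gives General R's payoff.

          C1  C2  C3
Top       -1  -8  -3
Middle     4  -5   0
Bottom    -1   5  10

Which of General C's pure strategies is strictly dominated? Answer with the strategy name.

C2 holds General R's payoff strictly below C3 in every row: -8 < -3, -5 < 0, 5 < 10.
So C3 is strictly dominated for General C.

C3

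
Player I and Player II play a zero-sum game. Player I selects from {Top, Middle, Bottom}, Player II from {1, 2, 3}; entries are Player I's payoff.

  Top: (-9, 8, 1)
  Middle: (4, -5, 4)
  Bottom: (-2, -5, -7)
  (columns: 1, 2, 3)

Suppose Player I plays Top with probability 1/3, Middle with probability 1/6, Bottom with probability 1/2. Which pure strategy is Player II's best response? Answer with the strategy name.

If Player II plays 1, Player I's expected payoff is (1/3)·(-9) + (1/6)·4 + (1/2)·(-2) = -10/3.
If Player II plays 2, Player I's expected payoff is (1/3)·8 + (1/6)·(-5) + (1/2)·(-5) = -2/3.
If Player II plays 3, Player I's expected payoff is (1/3)·1 + (1/6)·4 + (1/2)·(-7) = -5/2.
Player II minimizes Player I's payoff; the smallest is -10/3, so the best response is 1.

1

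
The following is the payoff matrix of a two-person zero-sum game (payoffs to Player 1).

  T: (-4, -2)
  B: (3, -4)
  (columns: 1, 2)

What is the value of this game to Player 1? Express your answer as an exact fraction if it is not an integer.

-22/9

Row minima: T → -4, B → -4; maximin = -4.
Column maxima: 1 → 3, 2 → -2; minimax = -2.
-4 ≠ -2, so there is no saddle point; optimal play is mixed.
Let Player 1 play T with probability p. Expected payoff against 1: (-4)p + 3(1−p) = −7p + 3; against 2: (-2)p + (-4)(1−p) = 2p − 4.
Setting these equal: −7p + 3 = 2p − 4 ⇒ −9p = -7 ⇒ p = 7/9, and the value is (-7)·(7/9) + 3 = -22/9.
For Player 2: with q = P(1), equating T's and B's payoffs gives −2q − 2 = 7q − 4 ⇒ q = 2/9.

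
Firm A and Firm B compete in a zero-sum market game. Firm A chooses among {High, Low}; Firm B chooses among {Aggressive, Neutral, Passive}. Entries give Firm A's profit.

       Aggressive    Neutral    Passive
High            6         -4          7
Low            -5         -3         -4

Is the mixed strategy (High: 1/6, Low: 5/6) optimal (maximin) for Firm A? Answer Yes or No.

Yes

Against Aggressive this mix gives (1/6)·6 + (5/6)·(-5) = -19/6.
Against Neutral this mix gives (1/6)·(-4) + (5/6)·(-3) = -19/6.
Against Passive this mix gives (1/6)·7 + (5/6)·(-4) = -13/6.
All of Firm B's active replies (Aggressive, Neutral) yield -19/6, and no column does worse for Firm A. The mix makes Firm B indifferent and guarantees -19/6, so it is optimal.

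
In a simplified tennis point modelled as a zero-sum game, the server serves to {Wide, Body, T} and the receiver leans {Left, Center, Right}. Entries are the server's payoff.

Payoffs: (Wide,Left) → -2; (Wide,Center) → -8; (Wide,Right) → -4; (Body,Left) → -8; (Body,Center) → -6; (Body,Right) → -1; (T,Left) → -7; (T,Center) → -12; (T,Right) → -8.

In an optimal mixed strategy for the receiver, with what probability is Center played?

3/4

Row minima: Wide → -8, Body → -8, T → -12; maximin = -8.
Column maxima: Left → -2, Center → -6, Right → -1; minimax = -6.
-8 ≠ -6, so there is no saddle point; optimal play is mixed.
T is strictly dominated by Wide, so the server never plays it.
Right is strictly dominated by Center (it gives the server strictly more in every row), so the receiver never plays it.
On the remaining 2×2 (Wide, Body vs Left, Center):
Let the server play Wide with probability p. Expected payoff against Left: (-2)p + (-8)(1−p) = 6p − 8; against Center: (-8)p + (-6)(1−p) = −2p − 6.
Setting these equal: 6p − 8 = −2p − 6 ⇒ 8p = 2 ⇒ p = 1/4, and the value is (6)·(1/4) − 8 = -13/2.
For the receiver: with q = P(Left), equating Wide's and Body's payoffs gives 6q − 8 = −2q − 6 ⇒ q = 1/4.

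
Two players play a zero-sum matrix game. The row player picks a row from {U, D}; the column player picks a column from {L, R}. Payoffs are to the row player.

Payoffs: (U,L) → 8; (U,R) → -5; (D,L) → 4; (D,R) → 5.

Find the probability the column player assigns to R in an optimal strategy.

2/7

Row minima: U → -5, D → 4; maximin = 4.
Column maxima: L → 8, R → 5; minimax = 5.
4 ≠ 5, so there is no saddle point; optimal play is mixed.
Let the row player play U with probability p. Expected payoff against L: 8p + 4(1−p) = 4p + 4; against R: (-5)p + 5(1−p) = −10p + 5.
Setting these equal: 4p + 4 = −10p + 5 ⇒ 14p = 1 ⇒ p = 1/14, and the value is (4)·(1/14) + 4 = 30/7.
For the column player: with q = P(L), equating U's and D's payoffs gives 13q − 5 = −q + 5 ⇒ q = 5/7.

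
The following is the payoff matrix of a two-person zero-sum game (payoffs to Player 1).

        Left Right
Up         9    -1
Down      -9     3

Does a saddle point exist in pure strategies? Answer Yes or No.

Row minima: Up → -1, Down → -9; maximin = -1.
Column maxima: Left → 9, Right → 3; minimax = 3.
-1 ≠ 3, so no pure-strategy equilibrium exists.

No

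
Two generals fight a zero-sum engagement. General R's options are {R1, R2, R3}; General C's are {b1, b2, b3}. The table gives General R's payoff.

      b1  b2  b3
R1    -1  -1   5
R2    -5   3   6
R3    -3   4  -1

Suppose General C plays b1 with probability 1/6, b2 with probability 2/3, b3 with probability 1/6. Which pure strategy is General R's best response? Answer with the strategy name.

R2

Expected payoff of R1: (1/6)·(-1) + (2/3)·(-1) + (1/6)·5 = 0.
Expected payoff of R2: (1/6)·(-5) + (2/3)·3 + (1/6)·6 = 13/6.
Expected payoff of R3: (1/6)·(-3) + (2/3)·4 + (1/6)·(-1) = 2.
The largest is 13/6, so General R's best response is R2.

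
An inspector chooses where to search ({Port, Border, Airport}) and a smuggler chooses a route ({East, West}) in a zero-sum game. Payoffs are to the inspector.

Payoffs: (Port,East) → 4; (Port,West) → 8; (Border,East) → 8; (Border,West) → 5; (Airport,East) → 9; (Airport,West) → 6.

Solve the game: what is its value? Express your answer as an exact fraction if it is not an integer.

48/7

Row minima: Port → 4, Border → 5, Airport → 6; maximin = 6.
Column maxima: East → 9, West → 8; minimax = 8.
6 ≠ 8, so there is no saddle point; optimal play is mixed.
Border is strictly dominated by Airport, so the inspector never plays it.
On the remaining 2×2 (Port, Airport vs East, West):
Let the inspector play Port with probability p. Expected payoff against East: 4p + 9(1−p) = −5p + 9; against West: 8p + 6(1−p) = 2p + 6.
Setting these equal: −5p + 9 = 2p + 6 ⇒ −7p = -3 ⇒ p = 3/7, and the value is (-5)·(3/7) + 9 = 48/7.
For the smuggler: with q = P(East), equating Port's and Airport's payoffs gives −4q + 8 = 3q + 6 ⇒ q = 2/7.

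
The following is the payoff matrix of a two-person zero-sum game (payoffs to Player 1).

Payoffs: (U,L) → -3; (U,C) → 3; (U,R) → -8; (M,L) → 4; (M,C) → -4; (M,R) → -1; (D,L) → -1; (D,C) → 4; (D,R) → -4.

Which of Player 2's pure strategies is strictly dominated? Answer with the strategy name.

R holds Player 1's payoff strictly below L in every row: -8 < -3, -1 < 4, -4 < -1.
So L is strictly dominated for Player 2.

L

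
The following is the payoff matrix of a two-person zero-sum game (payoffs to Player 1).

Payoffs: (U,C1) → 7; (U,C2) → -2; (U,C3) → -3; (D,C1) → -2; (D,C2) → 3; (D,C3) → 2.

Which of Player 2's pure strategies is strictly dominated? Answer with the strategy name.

C3 holds Player 1's payoff strictly below C2 in every row: -3 < -2, 2 < 3.
So C2 is strictly dominated for Player 2.

C2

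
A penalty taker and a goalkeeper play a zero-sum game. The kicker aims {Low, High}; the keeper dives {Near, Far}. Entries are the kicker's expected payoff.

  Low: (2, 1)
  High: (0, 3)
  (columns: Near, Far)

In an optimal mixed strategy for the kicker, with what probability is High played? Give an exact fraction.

1/4

Row minima: Low → 1, High → 0; maximin = 1.
Column maxima: Near → 2, Far → 3; minimax = 2.
1 ≠ 2, so there is no saddle point; optimal play is mixed.
Let the kicker play Low with probability p. Expected payoff against Near: 2p + 0(1−p) = 2p; against Far: 1p + 3(1−p) = −2p + 3.
Setting these equal: 2p = −2p + 3 ⇒ 4p = 3 ⇒ p = 3/4, and the value is (2)·(3/4) = 3/2.
For the keeper: with q = P(Near), equating Low's and High's payoffs gives q + 1 = −3q + 3 ⇒ q = 1/2.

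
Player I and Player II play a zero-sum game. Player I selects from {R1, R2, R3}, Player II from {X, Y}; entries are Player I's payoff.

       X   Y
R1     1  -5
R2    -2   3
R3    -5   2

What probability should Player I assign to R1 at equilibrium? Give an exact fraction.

Row minima: R1 → -5, R2 → -2, R3 → -5; maximin = -2.
Column maxima: X → 1, Y → 3; minimax = 1.
-2 ≠ 1, so there is no saddle point; optimal play is mixed.
R3 is strictly dominated by R2, so Player I never plays it.
On the remaining 2×2 (R1, R2 vs X, Y):
Let Player I play R1 with probability p. Expected payoff against X: 1p + (-2)(1−p) = 3p − 2; against Y: (-5)p + 3(1−p) = −8p + 3.
Setting these equal: 3p − 2 = −8p + 3 ⇒ 11p = 5 ⇒ p = 5/11, and the value is (3)·(5/11) − 2 = -7/11.
For Player II: with q = P(X), equating R1's and R2's payoffs gives 6q − 5 = −5q + 3 ⇒ q = 8/11.

5/11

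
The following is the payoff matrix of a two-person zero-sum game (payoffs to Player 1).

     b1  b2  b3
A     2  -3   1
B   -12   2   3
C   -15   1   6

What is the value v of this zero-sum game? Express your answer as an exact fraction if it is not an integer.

Row minima: A → -3, B → -12, C → -15; maximin = -3.
Column maxima: b1 → 2, b2 → 2, b3 → 6; minimax = 2.
-3 ≠ 2, so there is no saddle point; optimal play is mixed.
b3 is strictly dominated by b2 (it gives Player 1 strictly more in every row), so Player 2 never plays it.
With b3 eliminated, C is strictly dominated by B (B gives Player 1 strictly more in every remaining column), so Player 1 never plays it.
On the remaining 2×2 (A, B vs b1, b2):
Let Player 1 play A with probability p. Expected payoff against b1: 2p + (-12)(1−p) = 14p − 12; against b2: (-3)p + 2(1−p) = −5p + 2.
Setting these equal: 14p − 12 = −5p + 2 ⇒ 19p = 14 ⇒ p = 14/19, and the value is (14)·(14/19) − 12 = -32/19.
For Player 2: with q = P(b1), equating A's and B's payoffs gives 5q − 3 = −14q + 2 ⇒ q = 5/19.

-32/19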